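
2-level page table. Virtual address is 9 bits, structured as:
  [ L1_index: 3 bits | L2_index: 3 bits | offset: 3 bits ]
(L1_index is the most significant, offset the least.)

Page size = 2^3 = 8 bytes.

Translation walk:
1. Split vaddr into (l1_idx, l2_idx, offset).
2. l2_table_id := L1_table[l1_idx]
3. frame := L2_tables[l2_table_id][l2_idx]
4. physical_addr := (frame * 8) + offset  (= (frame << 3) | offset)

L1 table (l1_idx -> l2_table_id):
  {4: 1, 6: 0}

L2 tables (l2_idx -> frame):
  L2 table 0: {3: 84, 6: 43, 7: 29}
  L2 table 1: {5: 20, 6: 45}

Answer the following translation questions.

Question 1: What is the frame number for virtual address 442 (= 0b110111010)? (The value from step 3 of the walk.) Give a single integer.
vaddr = 442: l1_idx=6, l2_idx=7
L1[6] = 0; L2[0][7] = 29

Answer: 29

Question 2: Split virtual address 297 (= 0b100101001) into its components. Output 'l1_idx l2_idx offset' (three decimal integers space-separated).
vaddr = 297 = 0b100101001
  top 3 bits -> l1_idx = 4
  next 3 bits -> l2_idx = 5
  bottom 3 bits -> offset = 1

Answer: 4 5 1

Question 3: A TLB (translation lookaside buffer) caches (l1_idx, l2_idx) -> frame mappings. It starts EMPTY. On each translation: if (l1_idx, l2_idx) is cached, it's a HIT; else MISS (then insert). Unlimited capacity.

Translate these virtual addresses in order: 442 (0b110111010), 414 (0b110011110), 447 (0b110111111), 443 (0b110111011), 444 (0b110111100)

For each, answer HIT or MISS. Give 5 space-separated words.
vaddr=442: (6,7) not in TLB -> MISS, insert
vaddr=414: (6,3) not in TLB -> MISS, insert
vaddr=447: (6,7) in TLB -> HIT
vaddr=443: (6,7) in TLB -> HIT
vaddr=444: (6,7) in TLB -> HIT

Answer: MISS MISS HIT HIT HIT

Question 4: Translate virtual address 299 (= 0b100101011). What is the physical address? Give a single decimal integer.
Answer: 163

Derivation:
vaddr = 299 = 0b100101011
Split: l1_idx=4, l2_idx=5, offset=3
L1[4] = 1
L2[1][5] = 20
paddr = 20 * 8 + 3 = 163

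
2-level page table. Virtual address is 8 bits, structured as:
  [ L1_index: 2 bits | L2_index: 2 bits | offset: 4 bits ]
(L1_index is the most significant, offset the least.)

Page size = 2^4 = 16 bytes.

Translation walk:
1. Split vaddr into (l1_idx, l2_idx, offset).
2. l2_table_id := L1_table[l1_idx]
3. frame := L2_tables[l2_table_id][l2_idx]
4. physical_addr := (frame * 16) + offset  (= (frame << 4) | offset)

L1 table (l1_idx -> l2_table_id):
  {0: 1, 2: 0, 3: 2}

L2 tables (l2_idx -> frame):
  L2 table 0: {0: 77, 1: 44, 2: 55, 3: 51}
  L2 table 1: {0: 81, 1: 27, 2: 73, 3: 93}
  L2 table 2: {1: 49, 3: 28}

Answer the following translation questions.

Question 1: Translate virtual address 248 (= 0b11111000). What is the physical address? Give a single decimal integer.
vaddr = 248 = 0b11111000
Split: l1_idx=3, l2_idx=3, offset=8
L1[3] = 2
L2[2][3] = 28
paddr = 28 * 16 + 8 = 456

Answer: 456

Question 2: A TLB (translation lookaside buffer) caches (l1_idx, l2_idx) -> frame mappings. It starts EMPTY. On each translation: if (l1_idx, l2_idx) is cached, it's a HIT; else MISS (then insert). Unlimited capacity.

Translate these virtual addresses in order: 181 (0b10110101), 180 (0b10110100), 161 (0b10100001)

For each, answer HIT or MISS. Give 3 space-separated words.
vaddr=181: (2,3) not in TLB -> MISS, insert
vaddr=180: (2,3) in TLB -> HIT
vaddr=161: (2,2) not in TLB -> MISS, insert

Answer: MISS HIT MISS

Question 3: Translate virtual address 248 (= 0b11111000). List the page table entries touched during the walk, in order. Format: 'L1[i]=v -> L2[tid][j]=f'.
vaddr = 248 = 0b11111000
Split: l1_idx=3, l2_idx=3, offset=8

Answer: L1[3]=2 -> L2[2][3]=28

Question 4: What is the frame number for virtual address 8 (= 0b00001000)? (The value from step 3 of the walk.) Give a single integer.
vaddr = 8: l1_idx=0, l2_idx=0
L1[0] = 1; L2[1][0] = 81

Answer: 81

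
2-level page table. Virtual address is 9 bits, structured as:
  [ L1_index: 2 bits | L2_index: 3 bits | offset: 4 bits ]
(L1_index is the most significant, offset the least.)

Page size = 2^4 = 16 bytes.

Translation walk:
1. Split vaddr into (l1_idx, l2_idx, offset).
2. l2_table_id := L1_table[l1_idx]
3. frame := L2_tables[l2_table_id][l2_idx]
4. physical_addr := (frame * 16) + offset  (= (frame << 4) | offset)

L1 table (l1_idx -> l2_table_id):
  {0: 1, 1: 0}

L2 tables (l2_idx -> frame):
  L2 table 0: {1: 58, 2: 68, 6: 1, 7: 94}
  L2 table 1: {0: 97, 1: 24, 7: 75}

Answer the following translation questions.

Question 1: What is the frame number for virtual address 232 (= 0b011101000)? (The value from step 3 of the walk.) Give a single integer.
vaddr = 232: l1_idx=1, l2_idx=6
L1[1] = 0; L2[0][6] = 1

Answer: 1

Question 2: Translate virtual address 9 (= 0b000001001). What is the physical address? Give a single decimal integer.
Answer: 1561

Derivation:
vaddr = 9 = 0b000001001
Split: l1_idx=0, l2_idx=0, offset=9
L1[0] = 1
L2[1][0] = 97
paddr = 97 * 16 + 9 = 1561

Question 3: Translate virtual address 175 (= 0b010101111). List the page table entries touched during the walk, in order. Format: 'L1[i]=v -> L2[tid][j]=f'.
Answer: L1[1]=0 -> L2[0][2]=68

Derivation:
vaddr = 175 = 0b010101111
Split: l1_idx=1, l2_idx=2, offset=15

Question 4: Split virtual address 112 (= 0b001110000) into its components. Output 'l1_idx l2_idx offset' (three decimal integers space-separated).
vaddr = 112 = 0b001110000
  top 2 bits -> l1_idx = 0
  next 3 bits -> l2_idx = 7
  bottom 4 bits -> offset = 0

Answer: 0 7 0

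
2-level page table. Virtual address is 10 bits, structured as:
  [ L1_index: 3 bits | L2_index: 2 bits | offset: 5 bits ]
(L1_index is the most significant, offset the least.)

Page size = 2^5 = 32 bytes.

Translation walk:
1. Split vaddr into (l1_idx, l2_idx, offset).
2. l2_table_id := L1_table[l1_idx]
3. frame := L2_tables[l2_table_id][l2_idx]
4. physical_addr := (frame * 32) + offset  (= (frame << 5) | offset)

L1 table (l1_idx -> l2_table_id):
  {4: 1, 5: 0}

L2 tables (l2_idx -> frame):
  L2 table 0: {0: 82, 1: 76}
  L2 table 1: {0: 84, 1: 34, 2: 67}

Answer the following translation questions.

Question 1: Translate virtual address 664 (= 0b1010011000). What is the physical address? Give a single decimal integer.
vaddr = 664 = 0b1010011000
Split: l1_idx=5, l2_idx=0, offset=24
L1[5] = 0
L2[0][0] = 82
paddr = 82 * 32 + 24 = 2648

Answer: 2648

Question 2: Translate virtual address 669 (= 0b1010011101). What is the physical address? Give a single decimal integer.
vaddr = 669 = 0b1010011101
Split: l1_idx=5, l2_idx=0, offset=29
L1[5] = 0
L2[0][0] = 82
paddr = 82 * 32 + 29 = 2653

Answer: 2653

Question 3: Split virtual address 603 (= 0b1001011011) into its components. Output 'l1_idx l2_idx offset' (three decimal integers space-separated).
Answer: 4 2 27

Derivation:
vaddr = 603 = 0b1001011011
  top 3 bits -> l1_idx = 4
  next 2 bits -> l2_idx = 2
  bottom 5 bits -> offset = 27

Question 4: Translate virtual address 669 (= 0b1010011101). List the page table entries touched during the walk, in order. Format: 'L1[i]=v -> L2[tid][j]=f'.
vaddr = 669 = 0b1010011101
Split: l1_idx=5, l2_idx=0, offset=29

Answer: L1[5]=0 -> L2[0][0]=82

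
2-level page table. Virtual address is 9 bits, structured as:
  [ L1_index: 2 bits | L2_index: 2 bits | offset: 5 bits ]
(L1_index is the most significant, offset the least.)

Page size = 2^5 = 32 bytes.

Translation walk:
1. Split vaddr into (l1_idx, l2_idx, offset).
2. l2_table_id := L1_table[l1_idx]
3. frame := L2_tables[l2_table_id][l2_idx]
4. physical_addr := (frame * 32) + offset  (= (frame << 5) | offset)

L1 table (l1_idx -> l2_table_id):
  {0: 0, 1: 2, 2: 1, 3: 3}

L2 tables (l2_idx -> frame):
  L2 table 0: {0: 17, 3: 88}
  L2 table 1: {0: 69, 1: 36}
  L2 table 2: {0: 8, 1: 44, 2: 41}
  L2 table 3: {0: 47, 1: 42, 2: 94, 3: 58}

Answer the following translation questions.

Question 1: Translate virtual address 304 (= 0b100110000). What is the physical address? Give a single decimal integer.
vaddr = 304 = 0b100110000
Split: l1_idx=2, l2_idx=1, offset=16
L1[2] = 1
L2[1][1] = 36
paddr = 36 * 32 + 16 = 1168

Answer: 1168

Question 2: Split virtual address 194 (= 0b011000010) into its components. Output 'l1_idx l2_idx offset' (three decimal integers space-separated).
Answer: 1 2 2

Derivation:
vaddr = 194 = 0b011000010
  top 2 bits -> l1_idx = 1
  next 2 bits -> l2_idx = 2
  bottom 5 bits -> offset = 2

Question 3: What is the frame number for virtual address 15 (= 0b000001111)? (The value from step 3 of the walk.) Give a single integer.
Answer: 17

Derivation:
vaddr = 15: l1_idx=0, l2_idx=0
L1[0] = 0; L2[0][0] = 17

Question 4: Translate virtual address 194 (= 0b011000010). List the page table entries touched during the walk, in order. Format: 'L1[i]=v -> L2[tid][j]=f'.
Answer: L1[1]=2 -> L2[2][2]=41

Derivation:
vaddr = 194 = 0b011000010
Split: l1_idx=1, l2_idx=2, offset=2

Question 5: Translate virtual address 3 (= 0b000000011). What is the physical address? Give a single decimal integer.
Answer: 547

Derivation:
vaddr = 3 = 0b000000011
Split: l1_idx=0, l2_idx=0, offset=3
L1[0] = 0
L2[0][0] = 17
paddr = 17 * 32 + 3 = 547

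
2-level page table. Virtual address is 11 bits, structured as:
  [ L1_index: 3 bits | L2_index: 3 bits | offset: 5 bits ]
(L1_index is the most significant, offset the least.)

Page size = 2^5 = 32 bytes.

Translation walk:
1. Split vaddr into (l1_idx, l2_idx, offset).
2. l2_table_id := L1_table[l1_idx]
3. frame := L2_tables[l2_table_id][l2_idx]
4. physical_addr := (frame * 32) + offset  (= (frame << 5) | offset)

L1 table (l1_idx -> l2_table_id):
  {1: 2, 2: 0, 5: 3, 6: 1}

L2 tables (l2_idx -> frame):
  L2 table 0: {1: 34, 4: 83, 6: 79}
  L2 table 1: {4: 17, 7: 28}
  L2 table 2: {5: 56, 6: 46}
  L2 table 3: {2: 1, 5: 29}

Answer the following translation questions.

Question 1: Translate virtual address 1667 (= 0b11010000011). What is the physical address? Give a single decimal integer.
Answer: 547

Derivation:
vaddr = 1667 = 0b11010000011
Split: l1_idx=6, l2_idx=4, offset=3
L1[6] = 1
L2[1][4] = 17
paddr = 17 * 32 + 3 = 547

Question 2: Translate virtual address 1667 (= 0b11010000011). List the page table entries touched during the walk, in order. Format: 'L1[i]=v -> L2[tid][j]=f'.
Answer: L1[6]=1 -> L2[1][4]=17

Derivation:
vaddr = 1667 = 0b11010000011
Split: l1_idx=6, l2_idx=4, offset=3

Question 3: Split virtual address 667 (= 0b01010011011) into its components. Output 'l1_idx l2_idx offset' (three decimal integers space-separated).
vaddr = 667 = 0b01010011011
  top 3 bits -> l1_idx = 2
  next 3 bits -> l2_idx = 4
  bottom 5 bits -> offset = 27

Answer: 2 4 27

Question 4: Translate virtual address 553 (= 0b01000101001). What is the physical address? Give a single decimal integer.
Answer: 1097

Derivation:
vaddr = 553 = 0b01000101001
Split: l1_idx=2, l2_idx=1, offset=9
L1[2] = 0
L2[0][1] = 34
paddr = 34 * 32 + 9 = 1097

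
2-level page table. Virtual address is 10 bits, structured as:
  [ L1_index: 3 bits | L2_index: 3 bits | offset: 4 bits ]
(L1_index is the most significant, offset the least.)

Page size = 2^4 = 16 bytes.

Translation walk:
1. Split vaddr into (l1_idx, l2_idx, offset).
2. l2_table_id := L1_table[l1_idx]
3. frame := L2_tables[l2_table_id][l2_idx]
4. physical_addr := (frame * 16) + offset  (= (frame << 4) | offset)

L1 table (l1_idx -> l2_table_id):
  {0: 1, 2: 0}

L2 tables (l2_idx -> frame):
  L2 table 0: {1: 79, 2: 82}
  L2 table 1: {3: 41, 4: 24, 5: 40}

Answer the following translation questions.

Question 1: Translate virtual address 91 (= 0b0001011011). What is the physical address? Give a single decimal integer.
vaddr = 91 = 0b0001011011
Split: l1_idx=0, l2_idx=5, offset=11
L1[0] = 1
L2[1][5] = 40
paddr = 40 * 16 + 11 = 651

Answer: 651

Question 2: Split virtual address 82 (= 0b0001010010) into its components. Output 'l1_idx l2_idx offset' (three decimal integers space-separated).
vaddr = 82 = 0b0001010010
  top 3 bits -> l1_idx = 0
  next 3 bits -> l2_idx = 5
  bottom 4 bits -> offset = 2

Answer: 0 5 2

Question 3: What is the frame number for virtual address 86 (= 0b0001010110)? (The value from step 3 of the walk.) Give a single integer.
Answer: 40

Derivation:
vaddr = 86: l1_idx=0, l2_idx=5
L1[0] = 1; L2[1][5] = 40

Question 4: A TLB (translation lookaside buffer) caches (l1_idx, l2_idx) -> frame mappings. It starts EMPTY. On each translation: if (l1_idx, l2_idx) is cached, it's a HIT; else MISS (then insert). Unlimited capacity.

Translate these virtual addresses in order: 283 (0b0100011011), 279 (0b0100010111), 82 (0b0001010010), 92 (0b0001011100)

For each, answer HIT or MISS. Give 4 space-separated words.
vaddr=283: (2,1) not in TLB -> MISS, insert
vaddr=279: (2,1) in TLB -> HIT
vaddr=82: (0,5) not in TLB -> MISS, insert
vaddr=92: (0,5) in TLB -> HIT

Answer: MISS HIT MISS HIT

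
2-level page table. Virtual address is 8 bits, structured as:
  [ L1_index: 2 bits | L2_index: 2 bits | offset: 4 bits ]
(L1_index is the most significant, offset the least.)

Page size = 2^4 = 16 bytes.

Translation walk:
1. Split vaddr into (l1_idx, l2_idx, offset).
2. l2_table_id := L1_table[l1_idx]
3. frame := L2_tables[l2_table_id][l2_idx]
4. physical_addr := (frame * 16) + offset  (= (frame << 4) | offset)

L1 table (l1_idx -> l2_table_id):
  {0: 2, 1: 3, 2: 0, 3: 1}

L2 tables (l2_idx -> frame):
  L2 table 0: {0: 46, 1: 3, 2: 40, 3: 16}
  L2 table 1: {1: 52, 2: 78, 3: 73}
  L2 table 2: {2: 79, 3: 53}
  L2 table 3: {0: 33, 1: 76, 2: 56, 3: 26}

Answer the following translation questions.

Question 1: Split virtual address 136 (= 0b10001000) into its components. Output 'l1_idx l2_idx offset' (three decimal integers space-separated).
Answer: 2 0 8

Derivation:
vaddr = 136 = 0b10001000
  top 2 bits -> l1_idx = 2
  next 2 bits -> l2_idx = 0
  bottom 4 bits -> offset = 8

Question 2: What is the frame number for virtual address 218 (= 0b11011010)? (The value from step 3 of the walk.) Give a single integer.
vaddr = 218: l1_idx=3, l2_idx=1
L1[3] = 1; L2[1][1] = 52

Answer: 52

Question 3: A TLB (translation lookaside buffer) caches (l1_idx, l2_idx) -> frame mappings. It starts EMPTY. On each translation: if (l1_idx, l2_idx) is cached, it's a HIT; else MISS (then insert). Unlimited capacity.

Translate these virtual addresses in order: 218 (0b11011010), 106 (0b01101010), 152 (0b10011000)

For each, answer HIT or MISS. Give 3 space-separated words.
Answer: MISS MISS MISS

Derivation:
vaddr=218: (3,1) not in TLB -> MISS, insert
vaddr=106: (1,2) not in TLB -> MISS, insert
vaddr=152: (2,1) not in TLB -> MISS, insert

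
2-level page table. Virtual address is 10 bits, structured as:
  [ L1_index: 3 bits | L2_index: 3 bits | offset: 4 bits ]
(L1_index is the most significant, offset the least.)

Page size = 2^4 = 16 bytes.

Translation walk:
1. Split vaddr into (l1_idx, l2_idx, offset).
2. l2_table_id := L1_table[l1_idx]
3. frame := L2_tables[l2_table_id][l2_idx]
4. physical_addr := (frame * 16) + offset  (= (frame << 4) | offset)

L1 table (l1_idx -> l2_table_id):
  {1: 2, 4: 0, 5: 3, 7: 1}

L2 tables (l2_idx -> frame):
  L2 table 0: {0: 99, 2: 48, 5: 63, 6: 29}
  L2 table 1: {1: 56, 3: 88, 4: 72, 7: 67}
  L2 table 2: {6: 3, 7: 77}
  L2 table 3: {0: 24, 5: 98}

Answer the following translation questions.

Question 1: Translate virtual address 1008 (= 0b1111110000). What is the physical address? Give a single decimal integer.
vaddr = 1008 = 0b1111110000
Split: l1_idx=7, l2_idx=7, offset=0
L1[7] = 1
L2[1][7] = 67
paddr = 67 * 16 + 0 = 1072

Answer: 1072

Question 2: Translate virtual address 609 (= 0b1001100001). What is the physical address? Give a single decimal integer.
vaddr = 609 = 0b1001100001
Split: l1_idx=4, l2_idx=6, offset=1
L1[4] = 0
L2[0][6] = 29
paddr = 29 * 16 + 1 = 465

Answer: 465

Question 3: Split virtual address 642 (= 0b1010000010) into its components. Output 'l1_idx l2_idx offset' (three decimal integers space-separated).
vaddr = 642 = 0b1010000010
  top 3 bits -> l1_idx = 5
  next 3 bits -> l2_idx = 0
  bottom 4 bits -> offset = 2

Answer: 5 0 2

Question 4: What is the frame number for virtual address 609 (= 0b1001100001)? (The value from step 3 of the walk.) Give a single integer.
vaddr = 609: l1_idx=4, l2_idx=6
L1[4] = 0; L2[0][6] = 29

Answer: 29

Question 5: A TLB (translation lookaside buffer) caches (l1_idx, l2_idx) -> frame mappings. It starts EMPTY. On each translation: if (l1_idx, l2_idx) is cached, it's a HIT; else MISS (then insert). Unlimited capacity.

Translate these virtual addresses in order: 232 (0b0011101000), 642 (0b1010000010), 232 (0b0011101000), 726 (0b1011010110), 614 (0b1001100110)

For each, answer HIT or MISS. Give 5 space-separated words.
vaddr=232: (1,6) not in TLB -> MISS, insert
vaddr=642: (5,0) not in TLB -> MISS, insert
vaddr=232: (1,6) in TLB -> HIT
vaddr=726: (5,5) not in TLB -> MISS, insert
vaddr=614: (4,6) not in TLB -> MISS, insert

Answer: MISS MISS HIT MISS MISS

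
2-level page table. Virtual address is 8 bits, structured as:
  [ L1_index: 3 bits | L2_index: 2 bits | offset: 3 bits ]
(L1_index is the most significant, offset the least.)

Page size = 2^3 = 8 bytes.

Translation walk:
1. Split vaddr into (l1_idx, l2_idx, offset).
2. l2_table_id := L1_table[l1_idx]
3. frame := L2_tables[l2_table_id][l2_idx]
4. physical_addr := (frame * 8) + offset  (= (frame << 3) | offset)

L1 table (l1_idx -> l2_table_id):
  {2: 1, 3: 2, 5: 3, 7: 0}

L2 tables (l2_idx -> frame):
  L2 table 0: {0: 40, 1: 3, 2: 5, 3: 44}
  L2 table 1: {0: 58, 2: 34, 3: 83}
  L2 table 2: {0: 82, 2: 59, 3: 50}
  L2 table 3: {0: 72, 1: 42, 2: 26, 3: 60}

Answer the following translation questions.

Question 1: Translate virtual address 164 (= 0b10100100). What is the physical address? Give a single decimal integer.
Answer: 580

Derivation:
vaddr = 164 = 0b10100100
Split: l1_idx=5, l2_idx=0, offset=4
L1[5] = 3
L2[3][0] = 72
paddr = 72 * 8 + 4 = 580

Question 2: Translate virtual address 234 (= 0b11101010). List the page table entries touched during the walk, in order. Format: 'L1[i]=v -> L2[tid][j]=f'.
Answer: L1[7]=0 -> L2[0][1]=3

Derivation:
vaddr = 234 = 0b11101010
Split: l1_idx=7, l2_idx=1, offset=2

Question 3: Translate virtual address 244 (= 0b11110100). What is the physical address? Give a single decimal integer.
vaddr = 244 = 0b11110100
Split: l1_idx=7, l2_idx=2, offset=4
L1[7] = 0
L2[0][2] = 5
paddr = 5 * 8 + 4 = 44

Answer: 44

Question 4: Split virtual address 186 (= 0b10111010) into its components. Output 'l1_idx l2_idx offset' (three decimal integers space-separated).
vaddr = 186 = 0b10111010
  top 3 bits -> l1_idx = 5
  next 2 bits -> l2_idx = 3
  bottom 3 bits -> offset = 2

Answer: 5 3 2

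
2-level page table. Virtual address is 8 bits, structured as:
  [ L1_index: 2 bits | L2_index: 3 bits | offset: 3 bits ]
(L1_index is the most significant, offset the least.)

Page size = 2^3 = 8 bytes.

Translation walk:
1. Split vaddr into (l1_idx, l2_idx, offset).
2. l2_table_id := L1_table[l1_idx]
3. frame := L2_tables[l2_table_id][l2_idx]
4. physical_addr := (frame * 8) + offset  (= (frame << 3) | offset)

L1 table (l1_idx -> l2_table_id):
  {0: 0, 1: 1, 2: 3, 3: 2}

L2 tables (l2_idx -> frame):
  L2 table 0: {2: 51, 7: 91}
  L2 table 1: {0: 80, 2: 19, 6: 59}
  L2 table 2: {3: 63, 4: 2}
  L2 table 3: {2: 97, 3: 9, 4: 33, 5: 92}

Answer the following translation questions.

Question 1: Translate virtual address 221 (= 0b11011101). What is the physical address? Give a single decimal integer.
Answer: 509

Derivation:
vaddr = 221 = 0b11011101
Split: l1_idx=3, l2_idx=3, offset=5
L1[3] = 2
L2[2][3] = 63
paddr = 63 * 8 + 5 = 509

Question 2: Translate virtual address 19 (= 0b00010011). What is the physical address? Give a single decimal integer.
Answer: 411

Derivation:
vaddr = 19 = 0b00010011
Split: l1_idx=0, l2_idx=2, offset=3
L1[0] = 0
L2[0][2] = 51
paddr = 51 * 8 + 3 = 411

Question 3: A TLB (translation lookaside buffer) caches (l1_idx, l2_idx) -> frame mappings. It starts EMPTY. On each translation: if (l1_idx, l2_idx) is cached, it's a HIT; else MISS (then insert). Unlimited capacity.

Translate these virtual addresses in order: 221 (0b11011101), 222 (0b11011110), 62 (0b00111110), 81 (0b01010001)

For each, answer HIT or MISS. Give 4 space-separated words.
vaddr=221: (3,3) not in TLB -> MISS, insert
vaddr=222: (3,3) in TLB -> HIT
vaddr=62: (0,7) not in TLB -> MISS, insert
vaddr=81: (1,2) not in TLB -> MISS, insert

Answer: MISS HIT MISS MISS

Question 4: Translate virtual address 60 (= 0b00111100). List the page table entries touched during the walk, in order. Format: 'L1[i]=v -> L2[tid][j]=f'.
Answer: L1[0]=0 -> L2[0][7]=91

Derivation:
vaddr = 60 = 0b00111100
Split: l1_idx=0, l2_idx=7, offset=4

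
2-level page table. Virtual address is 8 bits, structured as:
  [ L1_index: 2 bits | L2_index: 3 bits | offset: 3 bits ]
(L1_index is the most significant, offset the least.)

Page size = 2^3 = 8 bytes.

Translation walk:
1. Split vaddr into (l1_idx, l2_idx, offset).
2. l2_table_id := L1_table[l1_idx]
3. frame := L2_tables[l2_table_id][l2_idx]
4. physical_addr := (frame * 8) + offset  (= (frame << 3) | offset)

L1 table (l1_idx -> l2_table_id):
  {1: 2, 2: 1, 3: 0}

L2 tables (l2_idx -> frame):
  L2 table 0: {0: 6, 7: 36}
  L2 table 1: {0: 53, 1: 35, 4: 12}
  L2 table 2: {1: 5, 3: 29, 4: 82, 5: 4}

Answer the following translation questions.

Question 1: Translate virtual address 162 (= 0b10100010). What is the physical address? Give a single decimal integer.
vaddr = 162 = 0b10100010
Split: l1_idx=2, l2_idx=4, offset=2
L1[2] = 1
L2[1][4] = 12
paddr = 12 * 8 + 2 = 98

Answer: 98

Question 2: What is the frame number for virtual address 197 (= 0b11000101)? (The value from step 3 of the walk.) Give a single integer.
vaddr = 197: l1_idx=3, l2_idx=0
L1[3] = 0; L2[0][0] = 6

Answer: 6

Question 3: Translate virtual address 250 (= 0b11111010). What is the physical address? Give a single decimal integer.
Answer: 290

Derivation:
vaddr = 250 = 0b11111010
Split: l1_idx=3, l2_idx=7, offset=2
L1[3] = 0
L2[0][7] = 36
paddr = 36 * 8 + 2 = 290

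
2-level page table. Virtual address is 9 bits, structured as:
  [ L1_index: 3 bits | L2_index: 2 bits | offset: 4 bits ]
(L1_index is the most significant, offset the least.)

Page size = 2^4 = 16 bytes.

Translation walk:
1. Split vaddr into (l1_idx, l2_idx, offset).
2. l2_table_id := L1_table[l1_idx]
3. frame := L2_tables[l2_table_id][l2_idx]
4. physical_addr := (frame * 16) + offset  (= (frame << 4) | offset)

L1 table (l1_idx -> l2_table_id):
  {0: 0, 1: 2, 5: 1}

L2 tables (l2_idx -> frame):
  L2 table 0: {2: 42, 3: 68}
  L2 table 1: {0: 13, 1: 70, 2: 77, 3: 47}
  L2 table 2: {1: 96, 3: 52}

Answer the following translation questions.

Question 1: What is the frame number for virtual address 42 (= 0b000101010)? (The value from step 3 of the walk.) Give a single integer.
vaddr = 42: l1_idx=0, l2_idx=2
L1[0] = 0; L2[0][2] = 42

Answer: 42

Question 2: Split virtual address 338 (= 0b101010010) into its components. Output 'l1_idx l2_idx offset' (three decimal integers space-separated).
vaddr = 338 = 0b101010010
  top 3 bits -> l1_idx = 5
  next 2 bits -> l2_idx = 1
  bottom 4 bits -> offset = 2

Answer: 5 1 2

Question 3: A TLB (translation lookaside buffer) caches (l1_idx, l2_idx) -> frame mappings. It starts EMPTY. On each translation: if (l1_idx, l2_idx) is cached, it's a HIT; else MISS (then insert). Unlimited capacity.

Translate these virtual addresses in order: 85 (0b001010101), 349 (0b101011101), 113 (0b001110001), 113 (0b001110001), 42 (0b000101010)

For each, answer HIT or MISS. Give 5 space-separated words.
Answer: MISS MISS MISS HIT MISS

Derivation:
vaddr=85: (1,1) not in TLB -> MISS, insert
vaddr=349: (5,1) not in TLB -> MISS, insert
vaddr=113: (1,3) not in TLB -> MISS, insert
vaddr=113: (1,3) in TLB -> HIT
vaddr=42: (0,2) not in TLB -> MISS, insert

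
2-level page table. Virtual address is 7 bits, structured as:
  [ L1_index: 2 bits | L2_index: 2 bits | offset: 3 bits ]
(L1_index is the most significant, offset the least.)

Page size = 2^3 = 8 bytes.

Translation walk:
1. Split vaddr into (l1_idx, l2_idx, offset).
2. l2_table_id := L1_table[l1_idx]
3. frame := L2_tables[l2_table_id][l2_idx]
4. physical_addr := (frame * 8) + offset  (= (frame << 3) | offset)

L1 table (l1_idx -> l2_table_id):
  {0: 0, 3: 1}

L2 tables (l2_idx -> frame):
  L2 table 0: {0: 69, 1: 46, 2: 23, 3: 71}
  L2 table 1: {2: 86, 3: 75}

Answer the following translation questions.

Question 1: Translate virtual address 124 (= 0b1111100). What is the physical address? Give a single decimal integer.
vaddr = 124 = 0b1111100
Split: l1_idx=3, l2_idx=3, offset=4
L1[3] = 1
L2[1][3] = 75
paddr = 75 * 8 + 4 = 604

Answer: 604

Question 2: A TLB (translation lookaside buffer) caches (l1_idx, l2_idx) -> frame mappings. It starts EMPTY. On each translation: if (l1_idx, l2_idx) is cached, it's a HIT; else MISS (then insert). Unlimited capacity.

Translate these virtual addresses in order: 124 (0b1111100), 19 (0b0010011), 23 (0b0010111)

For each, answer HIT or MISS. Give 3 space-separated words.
Answer: MISS MISS HIT

Derivation:
vaddr=124: (3,3) not in TLB -> MISS, insert
vaddr=19: (0,2) not in TLB -> MISS, insert
vaddr=23: (0,2) in TLB -> HIT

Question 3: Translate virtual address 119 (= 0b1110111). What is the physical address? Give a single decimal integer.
Answer: 695

Derivation:
vaddr = 119 = 0b1110111
Split: l1_idx=3, l2_idx=2, offset=7
L1[3] = 1
L2[1][2] = 86
paddr = 86 * 8 + 7 = 695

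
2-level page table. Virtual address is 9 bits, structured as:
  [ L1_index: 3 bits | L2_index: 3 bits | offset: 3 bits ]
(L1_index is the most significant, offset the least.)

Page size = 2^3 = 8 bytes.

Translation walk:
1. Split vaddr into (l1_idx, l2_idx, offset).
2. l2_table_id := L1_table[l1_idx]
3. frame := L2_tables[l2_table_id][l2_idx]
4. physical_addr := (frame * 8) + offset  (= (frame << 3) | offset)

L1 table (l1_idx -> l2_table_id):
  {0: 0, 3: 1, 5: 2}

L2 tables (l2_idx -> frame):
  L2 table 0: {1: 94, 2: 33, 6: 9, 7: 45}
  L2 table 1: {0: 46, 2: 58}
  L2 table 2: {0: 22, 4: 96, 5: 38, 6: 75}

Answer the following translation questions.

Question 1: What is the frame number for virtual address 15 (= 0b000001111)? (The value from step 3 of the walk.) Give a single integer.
vaddr = 15: l1_idx=0, l2_idx=1
L1[0] = 0; L2[0][1] = 94

Answer: 94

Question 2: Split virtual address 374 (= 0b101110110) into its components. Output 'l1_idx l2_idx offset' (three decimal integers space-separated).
vaddr = 374 = 0b101110110
  top 3 bits -> l1_idx = 5
  next 3 bits -> l2_idx = 6
  bottom 3 bits -> offset = 6

Answer: 5 6 6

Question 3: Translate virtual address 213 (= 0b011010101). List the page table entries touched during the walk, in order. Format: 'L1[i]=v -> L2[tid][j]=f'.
Answer: L1[3]=1 -> L2[1][2]=58

Derivation:
vaddr = 213 = 0b011010101
Split: l1_idx=3, l2_idx=2, offset=5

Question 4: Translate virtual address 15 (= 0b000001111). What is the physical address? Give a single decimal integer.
Answer: 759

Derivation:
vaddr = 15 = 0b000001111
Split: l1_idx=0, l2_idx=1, offset=7
L1[0] = 0
L2[0][1] = 94
paddr = 94 * 8 + 7 = 759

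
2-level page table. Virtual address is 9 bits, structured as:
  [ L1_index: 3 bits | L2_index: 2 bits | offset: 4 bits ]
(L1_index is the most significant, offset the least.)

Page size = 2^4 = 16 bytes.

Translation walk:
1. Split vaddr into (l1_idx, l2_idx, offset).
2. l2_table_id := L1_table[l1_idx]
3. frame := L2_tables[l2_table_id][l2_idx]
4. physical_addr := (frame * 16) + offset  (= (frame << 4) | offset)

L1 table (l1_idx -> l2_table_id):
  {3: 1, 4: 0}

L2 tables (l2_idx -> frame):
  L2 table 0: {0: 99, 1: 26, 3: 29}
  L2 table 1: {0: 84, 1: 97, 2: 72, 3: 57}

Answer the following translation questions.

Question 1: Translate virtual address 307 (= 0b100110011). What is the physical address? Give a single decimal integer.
vaddr = 307 = 0b100110011
Split: l1_idx=4, l2_idx=3, offset=3
L1[4] = 0
L2[0][3] = 29
paddr = 29 * 16 + 3 = 467

Answer: 467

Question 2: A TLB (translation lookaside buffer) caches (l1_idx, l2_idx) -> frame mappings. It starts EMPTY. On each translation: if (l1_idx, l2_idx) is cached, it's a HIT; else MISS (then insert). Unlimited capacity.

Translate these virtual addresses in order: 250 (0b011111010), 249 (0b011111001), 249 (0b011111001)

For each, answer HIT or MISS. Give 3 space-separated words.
Answer: MISS HIT HIT

Derivation:
vaddr=250: (3,3) not in TLB -> MISS, insert
vaddr=249: (3,3) in TLB -> HIT
vaddr=249: (3,3) in TLB -> HIT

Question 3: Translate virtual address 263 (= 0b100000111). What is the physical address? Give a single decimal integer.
vaddr = 263 = 0b100000111
Split: l1_idx=4, l2_idx=0, offset=7
L1[4] = 0
L2[0][0] = 99
paddr = 99 * 16 + 7 = 1591

Answer: 1591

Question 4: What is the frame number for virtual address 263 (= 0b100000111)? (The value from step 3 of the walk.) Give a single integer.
Answer: 99

Derivation:
vaddr = 263: l1_idx=4, l2_idx=0
L1[4] = 0; L2[0][0] = 99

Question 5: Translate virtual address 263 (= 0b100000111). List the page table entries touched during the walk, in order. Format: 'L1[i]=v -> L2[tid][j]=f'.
Answer: L1[4]=0 -> L2[0][0]=99

Derivation:
vaddr = 263 = 0b100000111
Split: l1_idx=4, l2_idx=0, offset=7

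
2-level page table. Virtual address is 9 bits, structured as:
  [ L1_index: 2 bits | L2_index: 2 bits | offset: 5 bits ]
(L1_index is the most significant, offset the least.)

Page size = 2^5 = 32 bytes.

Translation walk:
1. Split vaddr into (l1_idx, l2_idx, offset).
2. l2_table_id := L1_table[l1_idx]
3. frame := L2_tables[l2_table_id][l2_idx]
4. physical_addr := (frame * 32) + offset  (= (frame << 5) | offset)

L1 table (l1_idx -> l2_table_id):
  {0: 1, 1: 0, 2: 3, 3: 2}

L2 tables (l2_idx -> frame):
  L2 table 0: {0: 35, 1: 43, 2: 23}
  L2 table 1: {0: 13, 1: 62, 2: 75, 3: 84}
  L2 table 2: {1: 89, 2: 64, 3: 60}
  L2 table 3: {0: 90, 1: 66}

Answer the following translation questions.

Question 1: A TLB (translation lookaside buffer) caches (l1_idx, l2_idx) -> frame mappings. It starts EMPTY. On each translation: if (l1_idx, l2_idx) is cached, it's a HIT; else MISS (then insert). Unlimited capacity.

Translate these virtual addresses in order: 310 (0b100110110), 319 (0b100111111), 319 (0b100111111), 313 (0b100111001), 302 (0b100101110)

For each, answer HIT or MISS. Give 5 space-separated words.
Answer: MISS HIT HIT HIT HIT

Derivation:
vaddr=310: (2,1) not in TLB -> MISS, insert
vaddr=319: (2,1) in TLB -> HIT
vaddr=319: (2,1) in TLB -> HIT
vaddr=313: (2,1) in TLB -> HIT
vaddr=302: (2,1) in TLB -> HIT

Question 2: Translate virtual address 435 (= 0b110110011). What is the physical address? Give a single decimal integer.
vaddr = 435 = 0b110110011
Split: l1_idx=3, l2_idx=1, offset=19
L1[3] = 2
L2[2][1] = 89
paddr = 89 * 32 + 19 = 2867

Answer: 2867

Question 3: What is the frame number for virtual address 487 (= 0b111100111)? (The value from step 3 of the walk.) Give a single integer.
Answer: 60

Derivation:
vaddr = 487: l1_idx=3, l2_idx=3
L1[3] = 2; L2[2][3] = 60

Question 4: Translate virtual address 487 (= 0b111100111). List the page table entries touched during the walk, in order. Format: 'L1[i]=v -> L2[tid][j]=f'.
Answer: L1[3]=2 -> L2[2][3]=60

Derivation:
vaddr = 487 = 0b111100111
Split: l1_idx=3, l2_idx=3, offset=7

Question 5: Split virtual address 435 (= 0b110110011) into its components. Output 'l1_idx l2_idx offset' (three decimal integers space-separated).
vaddr = 435 = 0b110110011
  top 2 bits -> l1_idx = 3
  next 2 bits -> l2_idx = 1
  bottom 5 bits -> offset = 19

Answer: 3 1 19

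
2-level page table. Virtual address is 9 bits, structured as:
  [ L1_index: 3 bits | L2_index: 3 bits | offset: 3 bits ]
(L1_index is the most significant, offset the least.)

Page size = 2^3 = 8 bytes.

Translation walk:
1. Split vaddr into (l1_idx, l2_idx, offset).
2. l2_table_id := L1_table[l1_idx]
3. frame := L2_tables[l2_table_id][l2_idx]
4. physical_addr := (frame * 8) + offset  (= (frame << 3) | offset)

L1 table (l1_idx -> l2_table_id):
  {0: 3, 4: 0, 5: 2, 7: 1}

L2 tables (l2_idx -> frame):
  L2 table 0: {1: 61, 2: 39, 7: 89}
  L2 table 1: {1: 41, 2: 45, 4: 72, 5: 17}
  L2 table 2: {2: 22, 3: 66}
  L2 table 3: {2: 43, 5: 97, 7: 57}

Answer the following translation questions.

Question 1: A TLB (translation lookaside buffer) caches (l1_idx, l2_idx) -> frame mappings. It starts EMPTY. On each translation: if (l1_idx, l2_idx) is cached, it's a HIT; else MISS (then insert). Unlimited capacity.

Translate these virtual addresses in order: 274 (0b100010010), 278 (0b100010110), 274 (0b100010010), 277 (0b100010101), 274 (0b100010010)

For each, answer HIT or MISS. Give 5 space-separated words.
Answer: MISS HIT HIT HIT HIT

Derivation:
vaddr=274: (4,2) not in TLB -> MISS, insert
vaddr=278: (4,2) in TLB -> HIT
vaddr=274: (4,2) in TLB -> HIT
vaddr=277: (4,2) in TLB -> HIT
vaddr=274: (4,2) in TLB -> HIT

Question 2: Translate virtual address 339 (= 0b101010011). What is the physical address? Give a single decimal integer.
vaddr = 339 = 0b101010011
Split: l1_idx=5, l2_idx=2, offset=3
L1[5] = 2
L2[2][2] = 22
paddr = 22 * 8 + 3 = 179

Answer: 179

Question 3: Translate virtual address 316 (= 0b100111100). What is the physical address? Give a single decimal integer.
vaddr = 316 = 0b100111100
Split: l1_idx=4, l2_idx=7, offset=4
L1[4] = 0
L2[0][7] = 89
paddr = 89 * 8 + 4 = 716

Answer: 716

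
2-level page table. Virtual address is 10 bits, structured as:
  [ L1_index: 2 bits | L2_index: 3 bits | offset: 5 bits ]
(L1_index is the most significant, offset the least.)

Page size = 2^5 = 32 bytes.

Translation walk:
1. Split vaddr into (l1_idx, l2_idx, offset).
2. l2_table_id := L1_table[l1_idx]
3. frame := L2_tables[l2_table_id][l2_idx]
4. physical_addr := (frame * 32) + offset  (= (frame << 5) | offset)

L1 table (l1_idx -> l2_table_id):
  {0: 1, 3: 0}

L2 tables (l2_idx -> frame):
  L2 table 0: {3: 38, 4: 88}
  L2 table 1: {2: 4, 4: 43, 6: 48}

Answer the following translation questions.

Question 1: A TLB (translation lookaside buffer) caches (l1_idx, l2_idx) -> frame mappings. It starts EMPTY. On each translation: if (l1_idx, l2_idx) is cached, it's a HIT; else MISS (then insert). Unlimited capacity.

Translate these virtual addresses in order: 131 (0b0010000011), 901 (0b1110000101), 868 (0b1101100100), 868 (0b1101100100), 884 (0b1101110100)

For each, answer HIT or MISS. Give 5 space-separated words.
vaddr=131: (0,4) not in TLB -> MISS, insert
vaddr=901: (3,4) not in TLB -> MISS, insert
vaddr=868: (3,3) not in TLB -> MISS, insert
vaddr=868: (3,3) in TLB -> HIT
vaddr=884: (3,3) in TLB -> HIT

Answer: MISS MISS MISS HIT HIT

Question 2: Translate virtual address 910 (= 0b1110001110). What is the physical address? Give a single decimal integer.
Answer: 2830

Derivation:
vaddr = 910 = 0b1110001110
Split: l1_idx=3, l2_idx=4, offset=14
L1[3] = 0
L2[0][4] = 88
paddr = 88 * 32 + 14 = 2830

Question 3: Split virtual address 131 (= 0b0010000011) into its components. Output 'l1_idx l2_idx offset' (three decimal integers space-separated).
vaddr = 131 = 0b0010000011
  top 2 bits -> l1_idx = 0
  next 3 bits -> l2_idx = 4
  bottom 5 bits -> offset = 3

Answer: 0 4 3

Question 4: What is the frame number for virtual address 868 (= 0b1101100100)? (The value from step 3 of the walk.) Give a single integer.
Answer: 38

Derivation:
vaddr = 868: l1_idx=3, l2_idx=3
L1[3] = 0; L2[0][3] = 38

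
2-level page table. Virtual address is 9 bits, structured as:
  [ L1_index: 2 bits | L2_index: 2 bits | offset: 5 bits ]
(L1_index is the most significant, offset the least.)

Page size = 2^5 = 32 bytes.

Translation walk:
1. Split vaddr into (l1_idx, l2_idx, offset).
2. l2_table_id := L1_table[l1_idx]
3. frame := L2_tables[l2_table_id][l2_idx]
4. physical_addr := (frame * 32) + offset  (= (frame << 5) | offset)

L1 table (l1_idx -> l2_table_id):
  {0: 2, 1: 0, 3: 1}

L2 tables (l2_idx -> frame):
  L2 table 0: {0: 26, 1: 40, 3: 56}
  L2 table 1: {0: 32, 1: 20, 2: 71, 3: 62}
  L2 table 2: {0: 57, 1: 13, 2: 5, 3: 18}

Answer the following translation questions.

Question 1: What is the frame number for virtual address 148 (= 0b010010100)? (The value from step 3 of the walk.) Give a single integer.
vaddr = 148: l1_idx=1, l2_idx=0
L1[1] = 0; L2[0][0] = 26

Answer: 26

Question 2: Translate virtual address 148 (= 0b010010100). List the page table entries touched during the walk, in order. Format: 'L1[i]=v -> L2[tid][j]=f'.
Answer: L1[1]=0 -> L2[0][0]=26

Derivation:
vaddr = 148 = 0b010010100
Split: l1_idx=1, l2_idx=0, offset=20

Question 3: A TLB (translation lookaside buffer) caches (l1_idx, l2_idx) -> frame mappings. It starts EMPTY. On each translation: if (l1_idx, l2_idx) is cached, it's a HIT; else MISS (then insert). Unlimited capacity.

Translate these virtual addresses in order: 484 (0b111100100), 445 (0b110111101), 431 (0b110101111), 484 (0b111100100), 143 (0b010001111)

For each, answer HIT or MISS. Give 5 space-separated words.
Answer: MISS MISS HIT HIT MISS

Derivation:
vaddr=484: (3,3) not in TLB -> MISS, insert
vaddr=445: (3,1) not in TLB -> MISS, insert
vaddr=431: (3,1) in TLB -> HIT
vaddr=484: (3,3) in TLB -> HIT
vaddr=143: (1,0) not in TLB -> MISS, insert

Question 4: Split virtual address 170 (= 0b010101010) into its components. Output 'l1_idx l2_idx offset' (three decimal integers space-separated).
Answer: 1 1 10

Derivation:
vaddr = 170 = 0b010101010
  top 2 bits -> l1_idx = 1
  next 2 bits -> l2_idx = 1
  bottom 5 bits -> offset = 10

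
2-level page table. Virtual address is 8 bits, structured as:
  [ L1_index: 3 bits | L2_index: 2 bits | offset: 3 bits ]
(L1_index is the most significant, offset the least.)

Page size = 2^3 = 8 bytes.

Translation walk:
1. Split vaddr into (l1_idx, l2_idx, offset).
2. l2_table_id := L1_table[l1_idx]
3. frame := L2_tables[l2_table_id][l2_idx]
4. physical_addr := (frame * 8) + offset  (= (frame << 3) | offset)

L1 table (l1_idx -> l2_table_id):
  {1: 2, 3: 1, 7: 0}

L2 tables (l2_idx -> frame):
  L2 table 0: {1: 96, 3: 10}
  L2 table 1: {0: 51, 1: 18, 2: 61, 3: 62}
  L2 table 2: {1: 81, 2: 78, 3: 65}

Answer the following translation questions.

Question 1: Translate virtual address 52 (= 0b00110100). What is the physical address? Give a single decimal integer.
vaddr = 52 = 0b00110100
Split: l1_idx=1, l2_idx=2, offset=4
L1[1] = 2
L2[2][2] = 78
paddr = 78 * 8 + 4 = 628

Answer: 628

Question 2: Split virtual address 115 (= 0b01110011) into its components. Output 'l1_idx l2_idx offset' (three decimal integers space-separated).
vaddr = 115 = 0b01110011
  top 3 bits -> l1_idx = 3
  next 2 bits -> l2_idx = 2
  bottom 3 bits -> offset = 3

Answer: 3 2 3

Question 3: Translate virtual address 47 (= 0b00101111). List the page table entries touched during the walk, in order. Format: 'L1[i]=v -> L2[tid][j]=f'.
vaddr = 47 = 0b00101111
Split: l1_idx=1, l2_idx=1, offset=7

Answer: L1[1]=2 -> L2[2][1]=81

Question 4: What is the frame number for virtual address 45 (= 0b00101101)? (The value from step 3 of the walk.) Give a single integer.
Answer: 81

Derivation:
vaddr = 45: l1_idx=1, l2_idx=1
L1[1] = 2; L2[2][1] = 81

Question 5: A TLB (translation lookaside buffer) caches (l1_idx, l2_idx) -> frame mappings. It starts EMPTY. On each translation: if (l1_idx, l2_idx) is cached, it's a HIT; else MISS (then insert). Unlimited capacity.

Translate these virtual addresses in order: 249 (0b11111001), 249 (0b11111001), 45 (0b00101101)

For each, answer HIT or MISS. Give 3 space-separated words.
Answer: MISS HIT MISS

Derivation:
vaddr=249: (7,3) not in TLB -> MISS, insert
vaddr=249: (7,3) in TLB -> HIT
vaddr=45: (1,1) not in TLB -> MISS, insert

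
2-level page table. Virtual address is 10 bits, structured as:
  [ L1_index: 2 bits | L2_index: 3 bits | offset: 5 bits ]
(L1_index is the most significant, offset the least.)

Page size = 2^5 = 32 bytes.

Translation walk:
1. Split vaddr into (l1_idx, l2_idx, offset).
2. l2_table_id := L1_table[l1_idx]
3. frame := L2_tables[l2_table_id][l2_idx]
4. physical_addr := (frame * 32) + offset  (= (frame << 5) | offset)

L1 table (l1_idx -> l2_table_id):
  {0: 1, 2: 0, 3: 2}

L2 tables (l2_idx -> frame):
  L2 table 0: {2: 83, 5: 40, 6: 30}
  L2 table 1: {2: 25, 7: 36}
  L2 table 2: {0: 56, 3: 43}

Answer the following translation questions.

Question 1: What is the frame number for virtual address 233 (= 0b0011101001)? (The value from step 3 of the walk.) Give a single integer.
vaddr = 233: l1_idx=0, l2_idx=7
L1[0] = 1; L2[1][7] = 36

Answer: 36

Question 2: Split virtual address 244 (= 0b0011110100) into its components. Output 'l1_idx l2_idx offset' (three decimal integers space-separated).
vaddr = 244 = 0b0011110100
  top 2 bits -> l1_idx = 0
  next 3 bits -> l2_idx = 7
  bottom 5 bits -> offset = 20

Answer: 0 7 20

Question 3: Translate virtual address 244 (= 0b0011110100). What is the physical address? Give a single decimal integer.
Answer: 1172

Derivation:
vaddr = 244 = 0b0011110100
Split: l1_idx=0, l2_idx=7, offset=20
L1[0] = 1
L2[1][7] = 36
paddr = 36 * 32 + 20 = 1172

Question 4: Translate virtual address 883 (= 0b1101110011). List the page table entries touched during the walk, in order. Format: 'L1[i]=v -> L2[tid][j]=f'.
vaddr = 883 = 0b1101110011
Split: l1_idx=3, l2_idx=3, offset=19

Answer: L1[3]=2 -> L2[2][3]=43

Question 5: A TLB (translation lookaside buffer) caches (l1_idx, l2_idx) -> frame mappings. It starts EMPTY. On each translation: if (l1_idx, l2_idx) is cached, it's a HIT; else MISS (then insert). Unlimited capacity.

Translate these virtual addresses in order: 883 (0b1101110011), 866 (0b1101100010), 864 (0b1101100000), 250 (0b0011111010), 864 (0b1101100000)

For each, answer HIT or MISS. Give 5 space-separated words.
vaddr=883: (3,3) not in TLB -> MISS, insert
vaddr=866: (3,3) in TLB -> HIT
vaddr=864: (3,3) in TLB -> HIT
vaddr=250: (0,7) not in TLB -> MISS, insert
vaddr=864: (3,3) in TLB -> HIT

Answer: MISS HIT HIT MISS HIT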